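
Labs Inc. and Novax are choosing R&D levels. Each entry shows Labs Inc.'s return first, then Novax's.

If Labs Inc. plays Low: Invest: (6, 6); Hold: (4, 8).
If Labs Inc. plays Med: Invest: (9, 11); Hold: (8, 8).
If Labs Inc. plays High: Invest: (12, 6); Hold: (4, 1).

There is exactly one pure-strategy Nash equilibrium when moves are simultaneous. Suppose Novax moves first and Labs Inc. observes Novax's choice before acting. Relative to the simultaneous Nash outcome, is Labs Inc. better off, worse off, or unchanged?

worse off

Work backward from Labs Inc.'s decision.
- Invest → Labs Inc. plays High (best of 6, 9, 12); Novax gets 6.
- Hold → Labs Inc. plays Med (best of 4, 8, 4); Novax gets 8.
Among 6, 8, the best is 8 at Hold. Subgame-perfect outcome: (Med, Hold) with payoffs (8, 8).
Under simultaneous play:
Labs Inc.'s best replies: Invest→High; Hold→Med.
Novax's best replies: Low→Hold; Med→Invest; High→Invest.
Only (High, Invest) has each player best-responding; Nash payoffs (12, 6).
Labs Inc. earns 8 sequentially versus 12 at the Nash outcome: worse off.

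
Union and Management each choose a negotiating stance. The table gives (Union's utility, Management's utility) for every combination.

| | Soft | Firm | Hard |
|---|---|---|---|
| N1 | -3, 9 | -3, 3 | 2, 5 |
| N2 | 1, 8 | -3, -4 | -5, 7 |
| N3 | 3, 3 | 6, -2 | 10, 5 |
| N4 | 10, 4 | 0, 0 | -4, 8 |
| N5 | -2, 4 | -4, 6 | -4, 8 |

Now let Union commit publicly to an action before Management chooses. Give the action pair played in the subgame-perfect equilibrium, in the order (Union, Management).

(N3, Hard)

Backward induction with Union moving first.
- N1: BR = Soft, leader payoff -3.
- N2: BR = Soft, leader payoff 1.
- N3: BR = Hard, leader payoff 10.
- N4: BR = Hard, leader payoff -4.
- N5: BR = Hard, leader payoff -4.
Union's induced payoffs are -3, 1, 10, -4, -4, so Union commits to N3. Subgame-perfect outcome: (N3, Hard) with payoffs (10, 5).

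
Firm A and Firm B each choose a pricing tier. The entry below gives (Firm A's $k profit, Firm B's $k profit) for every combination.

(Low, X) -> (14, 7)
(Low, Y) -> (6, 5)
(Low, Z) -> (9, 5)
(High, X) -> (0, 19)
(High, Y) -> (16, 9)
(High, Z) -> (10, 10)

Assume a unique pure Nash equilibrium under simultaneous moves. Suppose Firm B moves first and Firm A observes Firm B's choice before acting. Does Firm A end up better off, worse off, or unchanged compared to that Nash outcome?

worse off

Work backward from Firm A's decision.
- X: BR = Low, leader payoff 7.
- Y: BR = High, leader payoff 9.
- Z: BR = High, leader payoff 10.
Among 7, 9, 10, the best is 10 at Z. Subgame-perfect outcome: (High, Z) with payoffs (10, 10).
Now find the simultaneous Nash equilibrium.
Firm A's best replies: X→Low; Y→High; Z→High.
Firm B's best replies: Low→X; High→X.
The unique mutual best reply is (Low, X), giving (14, 7).
Firm A earns 10 sequentially versus 14 at the Nash outcome: worse off.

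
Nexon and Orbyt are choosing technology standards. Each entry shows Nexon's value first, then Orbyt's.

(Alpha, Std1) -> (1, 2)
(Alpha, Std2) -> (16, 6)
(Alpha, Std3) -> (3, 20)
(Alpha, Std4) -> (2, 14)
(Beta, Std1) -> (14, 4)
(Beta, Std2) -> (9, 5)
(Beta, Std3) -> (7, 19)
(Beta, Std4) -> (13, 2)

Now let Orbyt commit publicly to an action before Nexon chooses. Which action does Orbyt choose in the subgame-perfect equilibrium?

Backward induction with Orbyt moving first.
- Std1 → Nexon plays Beta (best of 1, 14); Orbyt gets 4.
- Std2 → Nexon plays Alpha (best of 16, 9); Orbyt gets 6.
- Std3 → Nexon plays Beta (best of 3, 7); Orbyt gets 19.
- Std4 → Nexon plays Beta (best of 2, 13); Orbyt gets 2.
Maximizing over 4, 6, 19, 2, Orbyt chooses Std3. Subgame-perfect outcome: (Beta, Std3) with payoffs (7, 19).

Std3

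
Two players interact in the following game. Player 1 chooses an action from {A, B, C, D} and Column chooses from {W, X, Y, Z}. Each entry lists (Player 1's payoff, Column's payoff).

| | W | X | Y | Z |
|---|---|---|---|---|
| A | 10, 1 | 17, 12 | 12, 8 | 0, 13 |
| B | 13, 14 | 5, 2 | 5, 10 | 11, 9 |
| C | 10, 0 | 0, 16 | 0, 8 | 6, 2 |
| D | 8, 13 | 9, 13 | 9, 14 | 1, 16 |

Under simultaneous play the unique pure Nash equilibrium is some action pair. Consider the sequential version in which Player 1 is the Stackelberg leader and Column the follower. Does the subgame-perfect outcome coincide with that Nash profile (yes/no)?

yes

Work backward from Column's decision.
- A: BR = Z, leader payoff 0.
- B: BR = W, leader payoff 13.
- C: BR = X, leader payoff 0.
- D: BR = Z, leader payoff 1.
Maximizing over 0, 13, 0, 1, Player 1 chooses B. Subgame-perfect outcome: (B, W) with payoffs (13, 14).
For the simultaneous game, intersect best replies.
Player 1's best replies: W→B; X→A; Y→A; Z→B.
Column's best replies: A→Z; B→W; C→X; D→Z.
The unique mutual best reply is (B, W), giving (13, 14).
Sequential outcome (B, W) coincides with the Nash profile (B, W).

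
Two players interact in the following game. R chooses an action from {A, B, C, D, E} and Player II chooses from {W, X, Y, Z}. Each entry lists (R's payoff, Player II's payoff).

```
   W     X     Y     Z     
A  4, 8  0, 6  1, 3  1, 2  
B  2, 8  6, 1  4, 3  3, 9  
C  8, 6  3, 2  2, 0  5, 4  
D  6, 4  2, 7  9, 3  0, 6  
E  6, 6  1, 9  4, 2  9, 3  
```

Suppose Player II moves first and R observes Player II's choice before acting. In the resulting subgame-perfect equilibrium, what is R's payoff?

Backward induction with Player II moving first.
- W: R compares 4, 2, 8, 6, 6 and picks C; Player II would get 6.
- X: R compares 0, 6, 3, 2, 1 and picks B; Player II would get 1.
- Y: R compares 1, 4, 2, 9, 4 and picks D; Player II would get 3.
- Z: R compares 1, 3, 5, 0, 9 and picks E; Player II would get 3.
Among 6, 1, 3, 3, the best is 6 at W. Subgame-perfect outcome: (C, W) with payoffs (8, 6).

8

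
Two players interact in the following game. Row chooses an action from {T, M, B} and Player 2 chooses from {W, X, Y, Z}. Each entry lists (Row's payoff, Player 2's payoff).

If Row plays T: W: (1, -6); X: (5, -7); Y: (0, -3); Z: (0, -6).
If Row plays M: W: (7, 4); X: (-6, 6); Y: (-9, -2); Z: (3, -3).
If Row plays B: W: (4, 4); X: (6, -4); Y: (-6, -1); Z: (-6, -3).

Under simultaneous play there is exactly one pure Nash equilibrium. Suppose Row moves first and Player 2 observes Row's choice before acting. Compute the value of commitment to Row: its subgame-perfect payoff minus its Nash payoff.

4

Work backward from Player 2's decision.
- T → Player 2 plays Y (best of -6, -7, -3, -6); Row gets 0.
- M → Player 2 plays X (best of 4, 6, -2, -3); Row gets -6.
- B → Player 2 plays W (best of 4, -4, -1, -3); Row gets 4.
Among 0, -6, 4, the best is 4 at B. Subgame-perfect outcome: (B, W) with payoffs (4, 4).
Under simultaneous play:
Row's best replies: W→M; X→B; Y→T; Z→M.
Player 2's best replies: T→Y; M→X; B→W.
Only (T, Y) has each player best-responding; Nash payoffs (0, -3).
Row's commitment gain: 4 − 0 = 4.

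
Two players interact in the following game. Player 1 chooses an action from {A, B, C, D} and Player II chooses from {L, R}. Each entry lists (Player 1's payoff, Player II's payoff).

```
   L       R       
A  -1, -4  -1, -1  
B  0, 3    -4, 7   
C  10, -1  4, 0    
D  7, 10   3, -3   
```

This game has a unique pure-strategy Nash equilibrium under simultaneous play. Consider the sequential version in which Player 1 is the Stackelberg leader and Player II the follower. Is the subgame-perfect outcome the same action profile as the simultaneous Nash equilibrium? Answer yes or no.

no

Solve by backward induction (Player 1 leads).
- A: BR = R, leader payoff -1.
- B: BR = R, leader payoff -4.
- C: BR = R, leader payoff 4.
- D: BR = L, leader payoff 7.
Maximizing over -1, -4, 4, 7, Player 1 chooses D. Subgame-perfect outcome: (D, L) with payoffs (7, 10).
Under simultaneous play:
Player 1's best replies: L→C; R→C.
Player II's best replies: A→R; B→R; C→R; D→L.
The unique mutual best reply is (C, R), giving (4, 0).
Sequential outcome (D, L) differs from the Nash profile (C, R).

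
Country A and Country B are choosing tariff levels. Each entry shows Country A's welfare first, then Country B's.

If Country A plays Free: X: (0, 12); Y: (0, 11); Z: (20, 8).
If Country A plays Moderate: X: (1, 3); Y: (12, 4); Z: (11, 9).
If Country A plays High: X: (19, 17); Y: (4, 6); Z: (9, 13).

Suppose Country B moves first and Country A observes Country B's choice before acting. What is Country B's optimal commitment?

X

Backward induction with Country B moving first.
- X: BR = High, leader payoff 17.
- Y: BR = Moderate, leader payoff 4.
- Z: BR = Free, leader payoff 8.
Maximizing over 17, 4, 8, Country B chooses X. Subgame-perfect outcome: (High, X) with payoffs (19, 17).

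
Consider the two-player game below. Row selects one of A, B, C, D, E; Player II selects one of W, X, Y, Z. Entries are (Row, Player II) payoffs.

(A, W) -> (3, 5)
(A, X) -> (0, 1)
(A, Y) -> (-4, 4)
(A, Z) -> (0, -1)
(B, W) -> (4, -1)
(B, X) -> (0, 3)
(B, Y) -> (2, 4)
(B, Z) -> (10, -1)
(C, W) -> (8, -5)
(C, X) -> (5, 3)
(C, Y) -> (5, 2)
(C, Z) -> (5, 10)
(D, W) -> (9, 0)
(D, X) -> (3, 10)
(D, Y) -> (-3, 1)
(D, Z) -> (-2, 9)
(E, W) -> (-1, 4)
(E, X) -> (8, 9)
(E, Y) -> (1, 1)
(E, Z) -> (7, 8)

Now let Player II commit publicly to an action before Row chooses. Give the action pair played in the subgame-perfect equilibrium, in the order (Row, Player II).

(E, X)

Solve by backward induction (Player II leads).
- W → Row plays D (best of 3, 4, 8, 9, -1); Player II gets 0.
- X → Row plays E (best of 0, 0, 5, 3, 8); Player II gets 9.
- Y → Row plays C (best of -4, 2, 5, -3, 1); Player II gets 2.
- Z → Row plays B (best of 0, 10, 5, -2, 7); Player II gets -1.
Maximizing over 0, 9, 2, -1, Player II chooses X. Subgame-perfect outcome: (E, X) with payoffs (8, 9).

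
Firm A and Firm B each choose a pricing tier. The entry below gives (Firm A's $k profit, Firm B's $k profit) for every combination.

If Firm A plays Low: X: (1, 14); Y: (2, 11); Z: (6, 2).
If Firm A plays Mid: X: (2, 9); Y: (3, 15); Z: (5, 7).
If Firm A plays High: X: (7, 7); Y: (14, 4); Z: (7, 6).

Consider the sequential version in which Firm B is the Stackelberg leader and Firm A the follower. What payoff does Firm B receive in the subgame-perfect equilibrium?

Solve by backward induction (Firm B leads).
- X → Firm A plays High (best of 1, 2, 7); Firm B gets 7.
- Y → Firm A plays High (best of 2, 3, 14); Firm B gets 4.
- Z → Firm A plays High (best of 6, 5, 7); Firm B gets 6.
Among 7, 4, 6, the best is 7 at X. Subgame-perfect outcome: (High, X) with payoffs (7, 7).

7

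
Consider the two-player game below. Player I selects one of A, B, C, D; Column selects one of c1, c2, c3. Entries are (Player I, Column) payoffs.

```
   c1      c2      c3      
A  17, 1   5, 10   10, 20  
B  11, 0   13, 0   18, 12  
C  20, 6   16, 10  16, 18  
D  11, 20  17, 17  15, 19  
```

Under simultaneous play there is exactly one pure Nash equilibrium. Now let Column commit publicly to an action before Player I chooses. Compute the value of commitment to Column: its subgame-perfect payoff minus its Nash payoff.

5

Work backward from Player I's decision.
- c1: BR = C, leader payoff 6.
- c2: BR = D, leader payoff 17.
- c3: BR = B, leader payoff 12.
Among 6, 17, 12, the best is 17 at c2. Subgame-perfect outcome: (D, c2) with payoffs (17, 17).
Under simultaneous play:
Player I's best replies: c1→C; c2→D; c3→B.
Column's best replies: A→c3; B→c3; C→c3; D→c1.
The unique mutual best reply is (B, c3), giving (18, 12).
Column's commitment gain: 17 − 12 = 5.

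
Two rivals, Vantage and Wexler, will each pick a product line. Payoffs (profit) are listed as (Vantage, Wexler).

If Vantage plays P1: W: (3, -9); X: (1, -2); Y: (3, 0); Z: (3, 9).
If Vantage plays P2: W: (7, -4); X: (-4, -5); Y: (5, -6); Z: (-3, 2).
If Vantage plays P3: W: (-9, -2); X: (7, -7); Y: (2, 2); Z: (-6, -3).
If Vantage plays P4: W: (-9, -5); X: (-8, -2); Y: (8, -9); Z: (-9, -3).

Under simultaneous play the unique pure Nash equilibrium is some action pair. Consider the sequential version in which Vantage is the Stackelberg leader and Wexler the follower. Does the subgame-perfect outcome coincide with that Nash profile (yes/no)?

yes

Wexler best-responds to each possible Vantage move:
- P1: Wexler compares -9, -2, 0, 9 and picks Z; Vantage would get 3.
- P2: Wexler compares -4, -5, -6, 2 and picks Z; Vantage would get -3.
- P3: Wexler compares -2, -7, 2, -3 and picks Y; Vantage would get 2.
- P4: Wexler compares -5, -2, -9, -3 and picks X; Vantage would get -8.
Vantage's induced payoffs are 3, -3, 2, -8, so Vantage commits to P1. Subgame-perfect outcome: (P1, Z) with payoffs (3, 9).
For the simultaneous game, intersect best replies.
Vantage's best replies: W→P2; X→P3; Y→P4; Z→P1.
Wexler's best replies: P1→Z; P2→Z; P3→Y; P4→X.
The unique mutual best reply is (P1, Z), giving (3, 9).
Sequential outcome (P1, Z) coincides with the Nash profile (P1, Z).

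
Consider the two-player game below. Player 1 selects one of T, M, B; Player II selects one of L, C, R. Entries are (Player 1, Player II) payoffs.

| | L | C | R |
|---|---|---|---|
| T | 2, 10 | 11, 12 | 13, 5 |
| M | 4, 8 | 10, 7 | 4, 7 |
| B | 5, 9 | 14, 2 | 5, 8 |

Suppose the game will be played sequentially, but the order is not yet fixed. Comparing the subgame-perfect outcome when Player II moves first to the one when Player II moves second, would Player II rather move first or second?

If Player 1 leads: Player II's best replies are T→C, M→L, B→L; Player 1's induced payoffs 11, 4, 5; outcome (T, C), payoffs (11, 12).
If Player II leads: Player 1's best replies are L→B, C→B, R→T; Player II's induced payoffs 9, 2, 5; outcome (B, L), payoffs (5, 9).
Player II gets 9 moving first and 12 moving second, so Player II prefers to move second.

second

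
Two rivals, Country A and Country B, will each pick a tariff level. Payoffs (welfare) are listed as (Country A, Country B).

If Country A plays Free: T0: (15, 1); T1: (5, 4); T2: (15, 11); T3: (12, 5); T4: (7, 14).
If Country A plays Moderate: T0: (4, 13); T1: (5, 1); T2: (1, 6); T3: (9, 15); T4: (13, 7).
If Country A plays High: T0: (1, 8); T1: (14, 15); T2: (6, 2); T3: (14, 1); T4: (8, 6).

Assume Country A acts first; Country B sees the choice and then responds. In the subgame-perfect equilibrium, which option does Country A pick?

Backward induction with Country A moving first.
- Free → Country B plays T4 (best of 1, 4, 11, 5, 14); Country A gets 7.
- Moderate → Country B plays T3 (best of 13, 1, 6, 15, 7); Country A gets 9.
- High → Country B plays T1 (best of 8, 15, 2, 1, 6); Country A gets 14.
Country A's induced payoffs are 7, 9, 14, so Country A commits to High. Subgame-perfect outcome: (High, T1) with payoffs (14, 15).

High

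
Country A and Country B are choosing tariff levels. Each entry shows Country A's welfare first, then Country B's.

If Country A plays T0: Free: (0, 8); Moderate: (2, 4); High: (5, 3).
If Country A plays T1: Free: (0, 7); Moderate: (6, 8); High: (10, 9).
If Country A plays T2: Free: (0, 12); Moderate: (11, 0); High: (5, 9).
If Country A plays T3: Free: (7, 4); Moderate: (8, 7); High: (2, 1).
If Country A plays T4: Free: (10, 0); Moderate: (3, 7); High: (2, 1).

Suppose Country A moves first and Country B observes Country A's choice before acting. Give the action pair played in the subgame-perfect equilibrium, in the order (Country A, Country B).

Solve by backward induction (Country A leads).
- T0: BR = Free, leader payoff 0.
- T1: BR = High, leader payoff 10.
- T2: BR = Free, leader payoff 0.
- T3: BR = Moderate, leader payoff 8.
- T4: BR = Moderate, leader payoff 3.
Country A's induced payoffs are 0, 10, 0, 8, 3, so Country A commits to T1. Subgame-perfect outcome: (T1, High) with payoffs (10, 9).

(T1, High)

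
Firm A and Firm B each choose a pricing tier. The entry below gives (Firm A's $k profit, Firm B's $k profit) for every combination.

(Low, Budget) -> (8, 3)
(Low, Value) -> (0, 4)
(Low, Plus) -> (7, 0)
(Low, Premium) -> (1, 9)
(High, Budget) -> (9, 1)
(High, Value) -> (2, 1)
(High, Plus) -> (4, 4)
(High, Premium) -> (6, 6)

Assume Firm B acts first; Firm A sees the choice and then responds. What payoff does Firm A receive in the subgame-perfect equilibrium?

Backward induction with Firm B moving first.
- Budget: Firm A compares 8, 9 and picks High; Firm B would get 1.
- Value: Firm A compares 0, 2 and picks High; Firm B would get 1.
- Plus: Firm A compares 7, 4 and picks Low; Firm B would get 0.
- Premium: Firm A compares 1, 6 and picks High; Firm B would get 6.
Firm B's induced payoffs are 1, 1, 0, 6, so Firm B commits to Premium. Subgame-perfect outcome: (High, Premium) with payoffs (6, 6).

6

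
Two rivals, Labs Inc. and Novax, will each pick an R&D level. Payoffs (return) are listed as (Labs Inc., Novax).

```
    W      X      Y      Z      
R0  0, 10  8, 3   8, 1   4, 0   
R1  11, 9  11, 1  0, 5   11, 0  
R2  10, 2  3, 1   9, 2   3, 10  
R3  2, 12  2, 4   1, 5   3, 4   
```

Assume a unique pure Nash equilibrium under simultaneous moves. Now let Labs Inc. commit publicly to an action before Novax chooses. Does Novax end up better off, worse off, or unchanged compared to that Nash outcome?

unchanged

Work backward from Novax's decision.
- R0: BR = W, leader payoff 0.
- R1: BR = W, leader payoff 11.
- R2: BR = Z, leader payoff 3.
- R3: BR = W, leader payoff 2.
Labs Inc.'s induced payoffs are 0, 11, 3, 2, so Labs Inc. commits to R1. Subgame-perfect outcome: (R1, W) with payoffs (11, 9).
Now find the simultaneous Nash equilibrium.
Labs Inc.'s best replies: W→R1; X→R1; Y→R2; Z→R1.
Novax's best replies: R0→W; R1→W; R2→Z; R3→W.
Only (R1, W) has each player best-responding; Nash payoffs (11, 9).
Novax earns 9 sequentially versus 9 at the Nash outcome: unchanged.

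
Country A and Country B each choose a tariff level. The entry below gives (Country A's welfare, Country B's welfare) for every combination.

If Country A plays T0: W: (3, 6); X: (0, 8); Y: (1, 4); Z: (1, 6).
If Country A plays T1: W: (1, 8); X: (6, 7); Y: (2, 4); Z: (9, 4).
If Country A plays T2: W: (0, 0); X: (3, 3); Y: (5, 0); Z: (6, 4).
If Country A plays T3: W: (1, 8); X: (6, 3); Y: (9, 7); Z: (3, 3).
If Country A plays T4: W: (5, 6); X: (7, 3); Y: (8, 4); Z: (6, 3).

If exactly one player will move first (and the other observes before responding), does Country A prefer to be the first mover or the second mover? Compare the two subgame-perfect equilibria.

If Country A leads: Country B's best replies are T0→X, T1→W, T2→Z, T3→W, T4→W; Country A's induced payoffs 0, 1, 6, 1, 5; outcome (T2, Z), payoffs (6, 4).
If Country B leads: Country A's best replies are W→T4, X→T4, Y→T3, Z→T1; Country B's induced payoffs 6, 3, 7, 4; outcome (T3, Y), payoffs (9, 7).
Country A gets 6 moving first and 9 moving second, so Country A prefers to move second.

second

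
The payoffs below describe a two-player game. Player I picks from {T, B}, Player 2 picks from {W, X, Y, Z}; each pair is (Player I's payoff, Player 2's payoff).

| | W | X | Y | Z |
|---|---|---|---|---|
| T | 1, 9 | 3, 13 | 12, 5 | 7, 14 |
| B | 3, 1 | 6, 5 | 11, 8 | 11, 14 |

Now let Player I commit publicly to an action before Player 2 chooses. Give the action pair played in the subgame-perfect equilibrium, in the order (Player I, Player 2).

(B, Z)

Work backward from Player 2's decision.
- T: BR = Z, leader payoff 7.
- B: BR = Z, leader payoff 11.
Among 7, 11, the best is 11 at B. Subgame-perfect outcome: (B, Z) with payoffs (11, 14).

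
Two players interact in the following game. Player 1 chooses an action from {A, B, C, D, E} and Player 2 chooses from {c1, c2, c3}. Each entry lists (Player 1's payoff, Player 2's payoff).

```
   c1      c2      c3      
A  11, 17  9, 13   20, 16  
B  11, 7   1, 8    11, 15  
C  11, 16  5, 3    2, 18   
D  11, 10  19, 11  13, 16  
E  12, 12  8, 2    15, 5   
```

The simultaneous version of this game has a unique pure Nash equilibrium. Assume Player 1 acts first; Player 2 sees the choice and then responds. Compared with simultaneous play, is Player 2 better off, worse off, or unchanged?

Work backward from Player 2's decision.
- A → Player 2 plays c1 (best of 17, 13, 16); Player 1 gets 11.
- B → Player 2 plays c3 (best of 7, 8, 15); Player 1 gets 11.
- C → Player 2 plays c3 (best of 16, 3, 18); Player 1 gets 2.
- D → Player 2 plays c3 (best of 10, 11, 16); Player 1 gets 13.
- E → Player 2 plays c1 (best of 12, 2, 5); Player 1 gets 12.
Among 11, 11, 2, 13, 12, the best is 13 at D. Subgame-perfect outcome: (D, c3) with payoffs (13, 16).
Now find the simultaneous Nash equilibrium.
Player 1's best replies: c1→E; c2→D; c3→A.
Player 2's best replies: A→c1; B→c3; C→c3; D→c3; E→c1.
The unique mutual best reply is (E, c1), giving (12, 12).
Player 2 earns 16 sequentially versus 12 at the Nash outcome: better off.

better off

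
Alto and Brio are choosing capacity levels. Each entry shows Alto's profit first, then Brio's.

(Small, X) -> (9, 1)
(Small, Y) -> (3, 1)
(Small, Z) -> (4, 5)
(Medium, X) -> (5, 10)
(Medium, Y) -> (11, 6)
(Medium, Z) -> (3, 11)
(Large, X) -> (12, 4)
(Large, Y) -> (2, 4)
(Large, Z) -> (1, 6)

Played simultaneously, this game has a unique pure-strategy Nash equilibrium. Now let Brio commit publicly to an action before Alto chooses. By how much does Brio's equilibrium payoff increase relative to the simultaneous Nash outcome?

Backward induction with Brio moving first.
- X: BR = Large, leader payoff 4.
- Y: BR = Medium, leader payoff 6.
- Z: BR = Small, leader payoff 5.
Among 4, 6, 5, the best is 6 at Y. Subgame-perfect outcome: (Medium, Y) with payoffs (11, 6).
Now find the simultaneous Nash equilibrium.
Alto's best replies: X→Large; Y→Medium; Z→Small.
Brio's best replies: Small→Z; Medium→Z; Large→Z.
The unique mutual best reply is (Small, Z), giving (4, 5).
Brio's commitment gain: 6 − 5 = 1.

1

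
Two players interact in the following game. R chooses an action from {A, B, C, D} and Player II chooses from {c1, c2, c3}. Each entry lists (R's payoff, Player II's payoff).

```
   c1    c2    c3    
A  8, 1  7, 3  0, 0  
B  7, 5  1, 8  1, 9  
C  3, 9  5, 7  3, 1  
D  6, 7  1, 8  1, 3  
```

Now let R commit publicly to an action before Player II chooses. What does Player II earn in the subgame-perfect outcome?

Backward induction with R moving first.
- A → Player II plays c2 (best of 1, 3, 0); R gets 7.
- B → Player II plays c3 (best of 5, 8, 9); R gets 1.
- C → Player II plays c1 (best of 9, 7, 1); R gets 3.
- D → Player II plays c2 (best of 7, 8, 3); R gets 1.
Among 7, 1, 3, 1, the best is 7 at A. Subgame-perfect outcome: (A, c2) with payoffs (7, 3).

3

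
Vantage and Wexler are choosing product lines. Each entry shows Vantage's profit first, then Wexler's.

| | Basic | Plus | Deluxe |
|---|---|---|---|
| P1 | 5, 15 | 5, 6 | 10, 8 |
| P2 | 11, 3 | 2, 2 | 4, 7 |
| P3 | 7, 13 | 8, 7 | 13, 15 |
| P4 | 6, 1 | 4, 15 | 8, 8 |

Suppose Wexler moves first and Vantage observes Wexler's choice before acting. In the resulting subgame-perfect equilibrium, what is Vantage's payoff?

13

Work backward from Vantage's decision.
- Basic: BR = P2, leader payoff 3.
- Plus: BR = P3, leader payoff 7.
- Deluxe: BR = P3, leader payoff 15.
Maximizing over 3, 7, 15, Wexler chooses Deluxe. Subgame-perfect outcome: (P3, Deluxe) with payoffs (13, 15).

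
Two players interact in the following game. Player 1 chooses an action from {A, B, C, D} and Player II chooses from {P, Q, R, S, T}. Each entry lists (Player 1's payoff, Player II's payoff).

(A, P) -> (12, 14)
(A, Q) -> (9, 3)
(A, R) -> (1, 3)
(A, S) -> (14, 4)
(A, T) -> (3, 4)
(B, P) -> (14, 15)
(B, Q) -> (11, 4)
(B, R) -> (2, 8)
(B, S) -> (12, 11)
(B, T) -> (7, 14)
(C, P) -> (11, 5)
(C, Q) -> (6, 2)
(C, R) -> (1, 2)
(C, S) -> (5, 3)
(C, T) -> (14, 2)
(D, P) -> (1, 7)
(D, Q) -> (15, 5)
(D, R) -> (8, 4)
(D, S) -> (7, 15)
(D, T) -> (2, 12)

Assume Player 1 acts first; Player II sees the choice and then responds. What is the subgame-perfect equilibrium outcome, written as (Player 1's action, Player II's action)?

Solve by backward induction (Player 1 leads).
- A: BR = P, leader payoff 12.
- B: BR = P, leader payoff 14.
- C: BR = P, leader payoff 11.
- D: BR = S, leader payoff 7.
Maximizing over 12, 14, 11, 7, Player 1 chooses B. Subgame-perfect outcome: (B, P) with payoffs (14, 15).

(B, P)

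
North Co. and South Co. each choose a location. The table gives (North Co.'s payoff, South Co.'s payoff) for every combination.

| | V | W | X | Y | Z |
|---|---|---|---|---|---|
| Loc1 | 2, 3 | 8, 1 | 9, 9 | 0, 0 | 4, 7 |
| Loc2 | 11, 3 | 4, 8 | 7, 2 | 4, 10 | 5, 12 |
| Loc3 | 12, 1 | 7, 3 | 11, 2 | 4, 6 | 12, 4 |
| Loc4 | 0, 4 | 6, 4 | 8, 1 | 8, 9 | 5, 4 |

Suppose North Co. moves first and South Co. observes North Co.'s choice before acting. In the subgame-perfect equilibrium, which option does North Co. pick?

Solve by backward induction (North Co. leads).
- Loc1: South Co. compares 3, 1, 9, 0, 7 and picks X; North Co. would get 9.
- Loc2: South Co. compares 3, 8, 2, 10, 12 and picks Z; North Co. would get 5.
- Loc3: South Co. compares 1, 3, 2, 6, 4 and picks Y; North Co. would get 4.
- Loc4: South Co. compares 4, 4, 1, 9, 4 and picks Y; North Co. would get 8.
Maximizing over 9, 5, 4, 8, North Co. chooses Loc1. Subgame-perfect outcome: (Loc1, X) with payoffs (9, 9).

Loc1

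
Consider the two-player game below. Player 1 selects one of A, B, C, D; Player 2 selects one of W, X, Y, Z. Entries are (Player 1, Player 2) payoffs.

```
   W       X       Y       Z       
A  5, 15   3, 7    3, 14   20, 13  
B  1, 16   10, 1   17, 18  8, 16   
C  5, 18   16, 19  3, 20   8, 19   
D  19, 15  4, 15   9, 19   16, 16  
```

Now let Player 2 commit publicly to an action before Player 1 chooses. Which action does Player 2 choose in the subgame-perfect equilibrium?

X

Backward induction with Player 2 moving first.
- W: Player 1 compares 5, 1, 5, 19 and picks D; Player 2 would get 15.
- X: Player 1 compares 3, 10, 16, 4 and picks C; Player 2 would get 19.
- Y: Player 1 compares 3, 17, 3, 9 and picks B; Player 2 would get 18.
- Z: Player 1 compares 20, 8, 8, 16 and picks A; Player 2 would get 13.
Among 15, 19, 18, 13, the best is 19 at X. Subgame-perfect outcome: (C, X) with payoffs (16, 19).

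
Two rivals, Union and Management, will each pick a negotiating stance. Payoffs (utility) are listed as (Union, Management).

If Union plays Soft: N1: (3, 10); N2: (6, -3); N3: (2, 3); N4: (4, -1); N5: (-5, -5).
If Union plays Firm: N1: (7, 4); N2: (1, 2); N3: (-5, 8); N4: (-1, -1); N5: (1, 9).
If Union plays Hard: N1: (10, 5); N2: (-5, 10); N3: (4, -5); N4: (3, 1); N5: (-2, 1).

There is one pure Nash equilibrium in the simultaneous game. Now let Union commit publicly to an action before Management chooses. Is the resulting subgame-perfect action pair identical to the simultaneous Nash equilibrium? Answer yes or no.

no

Management best-responds to each possible Union move:
- Soft → Management plays N1 (best of 10, -3, 3, -1, -5); Union gets 3.
- Firm → Management plays N5 (best of 4, 2, 8, -1, 9); Union gets 1.
- Hard → Management plays N2 (best of 5, 10, -5, 1, 1); Union gets -5.
Among 3, 1, -5, the best is 3 at Soft. Subgame-perfect outcome: (Soft, N1) with payoffs (3, 10).
Now find the simultaneous Nash equilibrium.
Union's best replies: N1→Hard; N2→Soft; N3→Hard; N4→Soft; N5→Firm.
Management's best replies: Soft→N1; Firm→N5; Hard→N2.
Only (Firm, N5) has each player best-responding; Nash payoffs (1, 9).
Sequential outcome (Soft, N1) differs from the Nash profile (Firm, N5).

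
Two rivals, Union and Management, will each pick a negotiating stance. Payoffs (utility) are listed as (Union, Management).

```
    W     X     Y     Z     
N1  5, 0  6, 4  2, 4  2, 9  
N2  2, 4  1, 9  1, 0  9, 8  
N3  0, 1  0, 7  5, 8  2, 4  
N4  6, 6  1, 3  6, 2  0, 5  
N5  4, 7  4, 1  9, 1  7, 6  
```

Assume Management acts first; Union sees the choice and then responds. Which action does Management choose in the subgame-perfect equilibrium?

Z

Solve by backward induction (Management leads).
- W: Union compares 5, 2, 0, 6, 4 and picks N4; Management would get 6.
- X: Union compares 6, 1, 0, 1, 4 and picks N1; Management would get 4.
- Y: Union compares 2, 1, 5, 6, 9 and picks N5; Management would get 1.
- Z: Union compares 2, 9, 2, 0, 7 and picks N2; Management would get 8.
Among 6, 4, 1, 8, the best is 8 at Z. Subgame-perfect outcome: (N2, Z) with payoffs (9, 8).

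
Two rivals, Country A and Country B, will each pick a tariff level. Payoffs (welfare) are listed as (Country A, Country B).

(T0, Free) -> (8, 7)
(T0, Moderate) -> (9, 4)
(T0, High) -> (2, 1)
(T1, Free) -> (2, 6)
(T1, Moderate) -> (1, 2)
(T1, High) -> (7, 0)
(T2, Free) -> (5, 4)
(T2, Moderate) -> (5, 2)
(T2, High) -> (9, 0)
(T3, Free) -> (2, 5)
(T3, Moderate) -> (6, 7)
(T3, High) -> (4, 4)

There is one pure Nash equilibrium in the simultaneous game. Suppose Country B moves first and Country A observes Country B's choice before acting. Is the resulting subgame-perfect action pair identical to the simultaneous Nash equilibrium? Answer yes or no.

Country A best-responds to each possible Country B move:
- Free: BR = T0, leader payoff 7.
- Moderate: BR = T0, leader payoff 4.
- High: BR = T2, leader payoff 0.
Country B's induced payoffs are 7, 4, 0, so Country B commits to Free. Subgame-perfect outcome: (T0, Free) with payoffs (8, 7).
Now find the simultaneous Nash equilibrium.
Country A's best replies: Free→T0; Moderate→T0; High→T2.
Country B's best replies: T0→Free; T1→Free; T2→Free; T3→Moderate.
Only (T0, Free) has each player best-responding; Nash payoffs (8, 7).
Sequential outcome (T0, Free) coincides with the Nash profile (T0, Free).

yes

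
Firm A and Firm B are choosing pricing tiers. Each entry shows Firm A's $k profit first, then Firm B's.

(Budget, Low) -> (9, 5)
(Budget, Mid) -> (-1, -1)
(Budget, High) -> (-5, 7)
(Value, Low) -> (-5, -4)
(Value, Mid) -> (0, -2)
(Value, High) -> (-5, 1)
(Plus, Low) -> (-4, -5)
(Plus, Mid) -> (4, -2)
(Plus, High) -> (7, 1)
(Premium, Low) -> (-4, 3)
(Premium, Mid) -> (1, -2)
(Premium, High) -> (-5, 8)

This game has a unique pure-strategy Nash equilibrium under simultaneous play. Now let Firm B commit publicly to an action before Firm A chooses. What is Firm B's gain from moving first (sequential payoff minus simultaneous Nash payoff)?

4

Solve by backward induction (Firm B leads).
- Low: BR = Budget, leader payoff 5.
- Mid: BR = Plus, leader payoff -2.
- High: BR = Plus, leader payoff 1.
Among 5, -2, 1, the best is 5 at Low. Subgame-perfect outcome: (Budget, Low) with payoffs (9, 5).
Now find the simultaneous Nash equilibrium.
Firm A's best replies: Low→Budget; Mid→Plus; High→Plus.
Firm B's best replies: Budget→High; Value→High; Plus→High; Premium→High.
Only (Plus, High) has each player best-responding; Nash payoffs (7, 1).
Firm B's commitment gain: 5 − 1 = 4.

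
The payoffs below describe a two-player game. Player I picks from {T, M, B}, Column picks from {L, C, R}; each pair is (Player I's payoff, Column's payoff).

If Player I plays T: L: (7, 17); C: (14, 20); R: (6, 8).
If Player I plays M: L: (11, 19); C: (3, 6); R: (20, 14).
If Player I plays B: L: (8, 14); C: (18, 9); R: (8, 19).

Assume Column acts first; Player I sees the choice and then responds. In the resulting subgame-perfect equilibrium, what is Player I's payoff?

11

Work backward from Player I's decision.
- L: Player I compares 7, 11, 8 and picks M; Column would get 19.
- C: Player I compares 14, 3, 18 and picks B; Column would get 9.
- R: Player I compares 6, 20, 8 and picks M; Column would get 14.
Among 19, 9, 14, the best is 19 at L. Subgame-perfect outcome: (M, L) with payoffs (11, 19).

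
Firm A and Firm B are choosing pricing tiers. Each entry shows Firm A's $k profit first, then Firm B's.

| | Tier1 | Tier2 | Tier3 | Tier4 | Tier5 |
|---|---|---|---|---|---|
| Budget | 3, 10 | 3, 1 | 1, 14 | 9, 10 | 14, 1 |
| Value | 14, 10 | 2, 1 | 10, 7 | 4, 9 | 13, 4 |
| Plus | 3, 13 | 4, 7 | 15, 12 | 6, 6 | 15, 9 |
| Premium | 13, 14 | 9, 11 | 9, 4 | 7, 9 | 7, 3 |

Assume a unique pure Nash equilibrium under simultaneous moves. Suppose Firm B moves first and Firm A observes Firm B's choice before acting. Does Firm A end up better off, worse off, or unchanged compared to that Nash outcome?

Firm A best-responds to each possible Firm B move:
- Tier1: Firm A compares 3, 14, 3, 13 and picks Value; Firm B would get 10.
- Tier2: Firm A compares 3, 2, 4, 9 and picks Premium; Firm B would get 11.
- Tier3: Firm A compares 1, 10, 15, 9 and picks Plus; Firm B would get 12.
- Tier4: Firm A compares 9, 4, 6, 7 and picks Budget; Firm B would get 10.
- Tier5: Firm A compares 14, 13, 15, 7 and picks Plus; Firm B would get 9.
Firm B's induced payoffs are 10, 11, 12, 10, 9, so Firm B commits to Tier3. Subgame-perfect outcome: (Plus, Tier3) with payoffs (15, 12).
Under simultaneous play:
Firm A's best replies: Tier1→Value; Tier2→Premium; Tier3→Plus; Tier4→Budget; Tier5→Plus.
Firm B's best replies: Budget→Tier3; Value→Tier1; Plus→Tier1; Premium→Tier1.
Only (Value, Tier1) has each player best-responding; Nash payoffs (14, 10).
Firm A earns 15 sequentially versus 14 at the Nash outcome: better off.

better off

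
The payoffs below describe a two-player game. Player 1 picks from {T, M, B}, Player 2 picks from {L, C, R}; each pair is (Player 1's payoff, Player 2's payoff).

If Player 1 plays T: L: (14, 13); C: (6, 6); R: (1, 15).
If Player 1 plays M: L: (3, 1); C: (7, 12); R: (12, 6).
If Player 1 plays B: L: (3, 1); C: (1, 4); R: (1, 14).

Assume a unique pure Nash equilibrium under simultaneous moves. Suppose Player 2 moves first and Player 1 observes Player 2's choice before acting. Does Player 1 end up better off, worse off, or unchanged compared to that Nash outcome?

Player 1 best-responds to each possible Player 2 move:
- L: BR = T, leader payoff 13.
- C: BR = M, leader payoff 12.
- R: BR = M, leader payoff 6.
Player 2's induced payoffs are 13, 12, 6, so Player 2 commits to L. Subgame-perfect outcome: (T, L) with payoffs (14, 13).
Now find the simultaneous Nash equilibrium.
Player 1's best replies: L→T; C→M; R→M.
Player 2's best replies: T→R; M→C; B→R.
The unique mutual best reply is (M, C), giving (7, 12).
Player 1 earns 14 sequentially versus 7 at the Nash outcome: better off.

better off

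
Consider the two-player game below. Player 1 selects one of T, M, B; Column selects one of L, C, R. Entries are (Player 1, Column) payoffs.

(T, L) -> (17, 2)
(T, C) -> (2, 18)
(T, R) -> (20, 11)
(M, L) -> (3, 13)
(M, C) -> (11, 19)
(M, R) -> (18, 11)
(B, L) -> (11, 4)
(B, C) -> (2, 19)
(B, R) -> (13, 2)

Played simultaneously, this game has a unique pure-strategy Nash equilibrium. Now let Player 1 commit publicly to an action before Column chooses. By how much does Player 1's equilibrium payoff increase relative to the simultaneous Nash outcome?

Work backward from Column's decision.
- T: Column compares 2, 18, 11 and picks C; Player 1 would get 2.
- M: Column compares 13, 19, 11 and picks C; Player 1 would get 11.
- B: Column compares 4, 19, 2 and picks C; Player 1 would get 2.
Player 1's induced payoffs are 2, 11, 2, so Player 1 commits to M. Subgame-perfect outcome: (M, C) with payoffs (11, 19).
Now find the simultaneous Nash equilibrium.
Player 1's best replies: L→T; C→M; R→T.
Column's best replies: T→C; M→C; B→C.
Only (M, C) has each player best-responding; Nash payoffs (11, 19).
Player 1's commitment gain: 11 − 11 = 0.

0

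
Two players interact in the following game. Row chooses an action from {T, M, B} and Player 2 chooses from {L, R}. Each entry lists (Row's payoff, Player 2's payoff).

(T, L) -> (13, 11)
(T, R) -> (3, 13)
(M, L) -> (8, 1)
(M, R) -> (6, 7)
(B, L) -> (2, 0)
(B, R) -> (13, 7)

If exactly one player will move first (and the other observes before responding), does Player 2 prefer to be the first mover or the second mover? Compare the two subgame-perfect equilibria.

If Row leads: Player 2's best replies are T→R, M→R, B→R; Row's induced payoffs 3, 6, 13; outcome (B, R), payoffs (13, 7).
If Player 2 leads: Row's best replies are L→T, R→B; Player 2's induced payoffs 11, 7; outcome (T, L), payoffs (13, 11).
Player 2 gets 11 moving first and 7 moving second, so Player 2 prefers to move first.

first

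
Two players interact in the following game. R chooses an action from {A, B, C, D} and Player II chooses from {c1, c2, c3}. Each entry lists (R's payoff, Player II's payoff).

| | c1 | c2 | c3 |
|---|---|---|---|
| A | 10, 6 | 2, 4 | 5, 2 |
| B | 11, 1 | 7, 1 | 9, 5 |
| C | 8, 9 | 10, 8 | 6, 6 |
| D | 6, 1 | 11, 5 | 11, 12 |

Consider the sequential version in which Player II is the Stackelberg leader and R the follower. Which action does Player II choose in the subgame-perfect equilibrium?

c3

R best-responds to each possible Player II move:
- c1: BR = B, leader payoff 1.
- c2: BR = D, leader payoff 5.
- c3: BR = D, leader payoff 12.
Maximizing over 1, 5, 12, Player II chooses c3. Subgame-perfect outcome: (D, c3) with payoffs (11, 12).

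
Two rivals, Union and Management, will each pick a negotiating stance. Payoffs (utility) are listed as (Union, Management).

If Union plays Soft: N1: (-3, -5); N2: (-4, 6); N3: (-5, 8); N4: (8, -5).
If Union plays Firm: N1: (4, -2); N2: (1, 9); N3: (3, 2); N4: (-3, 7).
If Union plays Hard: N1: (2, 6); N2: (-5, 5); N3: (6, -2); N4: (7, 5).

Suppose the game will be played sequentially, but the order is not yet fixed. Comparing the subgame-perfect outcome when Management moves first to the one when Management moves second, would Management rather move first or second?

first

If Union leads: Management's best replies are Soft→N3, Firm→N2, Hard→N1; Union's induced payoffs -5, 1, 2; outcome (Hard, N1), payoffs (2, 6).
If Management leads: Union's best replies are N1→Firm, N2→Firm, N3→Hard, N4→Soft; Management's induced payoffs -2, 9, -2, -5; outcome (Firm, N2), payoffs (1, 9).
Management gets 9 moving first and 6 moving second, so Management prefers to move first.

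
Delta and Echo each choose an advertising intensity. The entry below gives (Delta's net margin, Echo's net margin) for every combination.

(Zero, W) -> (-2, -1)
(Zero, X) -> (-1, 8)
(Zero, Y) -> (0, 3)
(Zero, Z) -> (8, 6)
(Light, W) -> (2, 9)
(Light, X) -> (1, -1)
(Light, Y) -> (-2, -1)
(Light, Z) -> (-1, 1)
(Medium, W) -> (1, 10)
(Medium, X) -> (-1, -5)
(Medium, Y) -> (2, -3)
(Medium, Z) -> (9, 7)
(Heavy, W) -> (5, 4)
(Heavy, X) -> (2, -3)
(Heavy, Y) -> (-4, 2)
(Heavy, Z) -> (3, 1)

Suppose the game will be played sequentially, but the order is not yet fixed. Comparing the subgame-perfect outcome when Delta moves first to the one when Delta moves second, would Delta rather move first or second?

second

If Delta leads: Echo's best replies are Zero→X, Light→W, Medium→W, Heavy→W; Delta's induced payoffs -1, 2, 1, 5; outcome (Heavy, W), payoffs (5, 4).
If Echo leads: Delta's best replies are W→Heavy, X→Heavy, Y→Medium, Z→Medium; Echo's induced payoffs 4, -3, -3, 7; outcome (Medium, Z), payoffs (9, 7).
Delta gets 5 moving first and 9 moving second, so Delta prefers to move second.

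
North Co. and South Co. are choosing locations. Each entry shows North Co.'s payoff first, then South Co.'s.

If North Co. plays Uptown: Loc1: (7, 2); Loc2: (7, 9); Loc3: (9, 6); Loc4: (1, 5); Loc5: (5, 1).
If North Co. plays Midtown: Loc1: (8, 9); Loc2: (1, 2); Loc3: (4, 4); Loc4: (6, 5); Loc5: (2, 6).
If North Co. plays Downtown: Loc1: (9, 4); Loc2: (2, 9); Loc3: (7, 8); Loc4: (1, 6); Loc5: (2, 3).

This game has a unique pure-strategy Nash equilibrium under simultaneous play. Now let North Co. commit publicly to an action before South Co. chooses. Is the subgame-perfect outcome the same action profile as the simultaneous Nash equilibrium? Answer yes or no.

Backward induction with North Co. moving first.
- Uptown → South Co. plays Loc2 (best of 2, 9, 6, 5, 1); North Co. gets 7.
- Midtown → South Co. plays Loc1 (best of 9, 2, 4, 5, 6); North Co. gets 8.
- Downtown → South Co. plays Loc2 (best of 4, 9, 8, 6, 3); North Co. gets 2.
Maximizing over 7, 8, 2, North Co. chooses Midtown. Subgame-perfect outcome: (Midtown, Loc1) with payoffs (8, 9).
Now find the simultaneous Nash equilibrium.
North Co.'s best replies: Loc1→Downtown; Loc2→Uptown; Loc3→Uptown; Loc4→Midtown; Loc5→Uptown.
South Co.'s best replies: Uptown→Loc2; Midtown→Loc1; Downtown→Loc2.
Only (Uptown, Loc2) has each player best-responding; Nash payoffs (7, 9).
Sequential outcome (Midtown, Loc1) differs from the Nash profile (Uptown, Loc2).

no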